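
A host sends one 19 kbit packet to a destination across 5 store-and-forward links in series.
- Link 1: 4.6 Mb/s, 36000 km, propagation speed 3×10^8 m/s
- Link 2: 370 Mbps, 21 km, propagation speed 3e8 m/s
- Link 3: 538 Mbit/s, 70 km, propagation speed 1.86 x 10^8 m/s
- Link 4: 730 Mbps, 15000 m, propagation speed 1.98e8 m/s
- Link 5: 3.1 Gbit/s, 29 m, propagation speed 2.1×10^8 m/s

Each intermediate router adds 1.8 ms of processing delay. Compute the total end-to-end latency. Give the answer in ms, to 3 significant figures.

132 ms

L = 19000 bits.
Transmission delays (L/R per hop): 4.13043, 0.0513514, 0.035316, 0.0260274, 0.00612903 ms; sum = 4.24926 ms.
Propagation delays (d/s per hop): 120, 0.07, 0.376344, 0.0757576, 0.000138095 ms; sum = 120.522 ms.
Processing at 4 router(s): 4 × 1.8 ms = 7.2 ms.
End-to-end = 132 ms.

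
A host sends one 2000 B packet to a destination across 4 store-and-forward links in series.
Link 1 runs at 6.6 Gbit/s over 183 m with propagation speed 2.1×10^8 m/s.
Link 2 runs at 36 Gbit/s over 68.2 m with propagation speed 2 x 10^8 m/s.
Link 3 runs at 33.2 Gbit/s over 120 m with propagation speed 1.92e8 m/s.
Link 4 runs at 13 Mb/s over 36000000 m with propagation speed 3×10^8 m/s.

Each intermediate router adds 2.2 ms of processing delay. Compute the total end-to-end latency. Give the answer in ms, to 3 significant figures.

L = 2000 × 8 = 16000 bits.
Transmission delays (L/R per hop): 0.00242424, 0.000444444, 0.000481928, 1.23077 ms; sum = 1.23412 ms.
Propagation delays (d/s per hop): 0.000871429, 0.000341, 0.000625, 120 ms; sum = 120.002 ms.
Processing at 3 router(s): 3 × 2.2 ms = 6.6 ms.
End-to-end = 128 ms.

128 ms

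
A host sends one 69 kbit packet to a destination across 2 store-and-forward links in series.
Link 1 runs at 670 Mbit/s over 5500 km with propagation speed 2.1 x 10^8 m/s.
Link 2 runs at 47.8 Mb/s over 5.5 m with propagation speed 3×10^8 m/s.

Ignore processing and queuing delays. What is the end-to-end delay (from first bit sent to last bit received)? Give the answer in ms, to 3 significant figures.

27.7 ms

L = 69000 bits.
Transmission delays (L/R per hop): 0.102985, 1.44351 ms; sum = 1.5465 ms.
Propagation delays (d/s per hop): 26.1905, 1.83333e-05 ms; sum = 26.1905 ms.
End-to-end = 27.7 ms.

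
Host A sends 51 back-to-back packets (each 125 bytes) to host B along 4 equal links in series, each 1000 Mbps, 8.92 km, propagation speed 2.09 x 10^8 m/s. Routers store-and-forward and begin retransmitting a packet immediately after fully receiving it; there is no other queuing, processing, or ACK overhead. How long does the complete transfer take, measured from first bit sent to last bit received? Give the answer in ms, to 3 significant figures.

0.225 ms

Per-hop transmission t_tx = L/R = 1000/1000000000 = 0.001 ms.
Per-hop propagation t_prop = 8920/209000000 = 0.0426794 ms.
Pipeline fill: first packet needs 4·t_tx to clear all hops; remaining 50 packets each add one t_tx.
Total = (4+51-1)·t_tx + 4·t_prop = 54·0.001 + 4·0.0426794 = 0.225 ms.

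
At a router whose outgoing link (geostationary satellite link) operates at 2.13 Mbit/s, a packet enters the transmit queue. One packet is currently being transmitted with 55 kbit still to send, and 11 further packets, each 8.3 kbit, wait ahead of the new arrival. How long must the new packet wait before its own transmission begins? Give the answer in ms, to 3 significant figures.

Each queued packet: L/R = 8300/2130000 = 3.89671 ms.
11 queued → 42.8638 ms.
Plus remaining 55000 bits of current packet: 25.8216 ms.
Queuing delay = 68.7 ms.

68.7 ms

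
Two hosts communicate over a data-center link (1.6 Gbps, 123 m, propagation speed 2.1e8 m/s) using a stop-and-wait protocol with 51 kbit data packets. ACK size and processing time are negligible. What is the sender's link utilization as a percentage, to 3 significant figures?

t_tx = L/R = 51000/1600000000 = 3.1875e-05 s.
t_prop = 123/210000000 = 5.85714e-07 s; RTT = 1.17143e-06 s.
Cycle = t_tx + RTT = 3.30464e-05 s.
Utilization = t_tx / cycle = 3.1875e-05/3.30464e-05 = 96.5 %.

96.5 %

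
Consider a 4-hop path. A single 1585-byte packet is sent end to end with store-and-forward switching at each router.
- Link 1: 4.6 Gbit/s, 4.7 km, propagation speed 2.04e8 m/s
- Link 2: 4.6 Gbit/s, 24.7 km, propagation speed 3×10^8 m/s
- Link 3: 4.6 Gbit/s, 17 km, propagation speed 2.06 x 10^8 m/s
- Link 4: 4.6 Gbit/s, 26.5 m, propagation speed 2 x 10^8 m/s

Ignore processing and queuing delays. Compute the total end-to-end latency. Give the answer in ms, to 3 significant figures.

0.199 ms

L = 1585 × 8 = 12680 bits.
Transmission delay per hop = L/R = 12680/4600000000 = 0.00275652 ms; 4 hops → 0.0110261 ms.
Propagation delays (d/s per hop): 0.0230392, 0.0823333, 0.0825243, 0.0001325 ms; sum = 0.188029 ms.
End-to-end = 0.199 ms.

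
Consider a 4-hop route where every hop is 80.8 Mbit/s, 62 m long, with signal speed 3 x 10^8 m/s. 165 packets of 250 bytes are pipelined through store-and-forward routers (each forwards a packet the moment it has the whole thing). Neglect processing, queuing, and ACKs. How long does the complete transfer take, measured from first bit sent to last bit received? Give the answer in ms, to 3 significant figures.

Per-hop transmission t_tx = L/R = 2000/80800000 = 0.0247525 ms.
Per-hop propagation t_prop = 62/300000000 = 0.000206667 ms.
Pipeline fill: first packet needs 4·t_tx to clear all hops; remaining 164 packets each add one t_tx.
Total = (4+165-1)·t_tx + 4·t_prop = 168·0.0247525 + 4·0.000206667 = 4.16 ms.

4.16 ms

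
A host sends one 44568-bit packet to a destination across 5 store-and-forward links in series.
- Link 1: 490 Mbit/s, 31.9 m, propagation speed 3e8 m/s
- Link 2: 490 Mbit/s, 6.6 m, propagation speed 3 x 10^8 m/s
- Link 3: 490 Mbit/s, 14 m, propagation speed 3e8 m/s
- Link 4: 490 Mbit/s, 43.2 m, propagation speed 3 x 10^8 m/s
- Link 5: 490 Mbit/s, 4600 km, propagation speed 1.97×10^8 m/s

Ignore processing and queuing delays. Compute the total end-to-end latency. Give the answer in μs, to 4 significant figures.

Transmission delay per hop = L/R = 44568/490000000 = 90.9551 μs; 5 hops → 454.776 μs.
Propagation delays (d/s per hop): 0.106333, 0.022, 0.0466667, 0.144, 23350.3 μs; sum = 23350.6 μs.
End-to-end = 23810 μs.

23810 μs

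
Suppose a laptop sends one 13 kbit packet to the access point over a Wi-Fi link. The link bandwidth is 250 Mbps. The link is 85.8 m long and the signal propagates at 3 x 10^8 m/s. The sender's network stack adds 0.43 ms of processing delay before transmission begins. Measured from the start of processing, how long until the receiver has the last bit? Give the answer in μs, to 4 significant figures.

482.3 μs

L = 13000 bits.
Transmission delay = L/R = 13000 / 250000000 = 52 μs.
Propagation delay = d/s = 85.8 m / 300000000 m/s = 0.286 μs.
Plus processing delay 0.43 ms = 430 μs.
Total = 482.3 μs.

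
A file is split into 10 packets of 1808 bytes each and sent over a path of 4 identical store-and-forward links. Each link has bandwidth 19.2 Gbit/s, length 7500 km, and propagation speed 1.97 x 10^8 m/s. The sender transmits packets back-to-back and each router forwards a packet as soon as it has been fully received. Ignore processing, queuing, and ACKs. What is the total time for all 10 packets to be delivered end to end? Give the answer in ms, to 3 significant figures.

152 ms

Per-hop transmission t_tx = L/R = 14464/19200000000 = 0.000753333 ms.
Per-hop propagation t_prop = 7500000/197000000 = 38.0711 ms.
Pipeline fill: first packet needs 4·t_tx to clear all hops; remaining 9 packets each add one t_tx.
Total = (4+10-1)·t_tx + 4·t_prop = 13·0.000753333 + 4·38.0711 = 152 ms.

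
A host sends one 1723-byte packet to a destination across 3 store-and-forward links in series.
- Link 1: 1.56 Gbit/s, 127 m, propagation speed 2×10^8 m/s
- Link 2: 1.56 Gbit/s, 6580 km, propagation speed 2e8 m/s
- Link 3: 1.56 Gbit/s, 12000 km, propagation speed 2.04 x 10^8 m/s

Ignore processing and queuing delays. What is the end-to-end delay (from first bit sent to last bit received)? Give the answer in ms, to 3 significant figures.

91.8 ms

L = 1723 × 8 = 13784 bits.
Transmission delay per hop = L/R = 13784/1560000000 = 0.0088359 ms; 3 hops → 0.0265077 ms.
Propagation delays (d/s per hop): 0.000635, 32.9, 58.8235 ms; sum = 91.7242 ms.
End-to-end = 91.8 ms.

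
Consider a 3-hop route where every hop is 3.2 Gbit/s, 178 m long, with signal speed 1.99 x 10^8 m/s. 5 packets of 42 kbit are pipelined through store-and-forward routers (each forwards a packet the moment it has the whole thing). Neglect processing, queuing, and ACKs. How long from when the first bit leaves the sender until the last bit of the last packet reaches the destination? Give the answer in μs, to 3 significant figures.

94.6 μs

Per-hop transmission t_tx = L/R = 42000/3200000000 = 13.125 μs.
Per-hop propagation t_prop = 178/199000000 = 0.894472 μs.
Pipeline fill: first packet needs 3·t_tx to clear all hops; remaining 4 packets each add one t_tx.
Total = (3+5-1)·t_tx + 3·t_prop = 7·13.125 + 3·0.894472 = 94.6 μs.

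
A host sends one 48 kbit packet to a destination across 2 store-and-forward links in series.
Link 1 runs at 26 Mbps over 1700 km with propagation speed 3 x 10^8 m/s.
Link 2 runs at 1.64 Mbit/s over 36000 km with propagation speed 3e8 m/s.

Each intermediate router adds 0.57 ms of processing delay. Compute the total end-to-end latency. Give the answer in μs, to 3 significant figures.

L = 48000 bits.
Transmission delays (L/R per hop): 1846.15, 29268.3 μs; sum = 31114.4 μs.
Propagation delays (d/s per hop): 5666.67, 120000 μs; sum = 125667 μs.
Processing at 1 router(s): 1 × 0.57 ms = 570 μs.
End-to-end = 157000 μs.

157000 μs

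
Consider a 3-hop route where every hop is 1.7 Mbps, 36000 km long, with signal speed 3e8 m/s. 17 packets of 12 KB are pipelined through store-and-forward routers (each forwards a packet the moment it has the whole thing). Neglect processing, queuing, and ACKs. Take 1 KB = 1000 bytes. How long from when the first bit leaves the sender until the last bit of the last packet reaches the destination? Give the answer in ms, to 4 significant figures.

1433 ms

Per-hop transmission t_tx = L/R = 96000/1700000 = 56.4706 ms.
Per-hop propagation t_prop = 36000000/300000000 = 120 ms.
Pipeline fill: first packet needs 3·t_tx to clear all hops; remaining 16 packets each add one t_tx.
Total = (3+17-1)·t_tx + 3·t_prop = 19·56.4706 + 3·120 = 1433 ms.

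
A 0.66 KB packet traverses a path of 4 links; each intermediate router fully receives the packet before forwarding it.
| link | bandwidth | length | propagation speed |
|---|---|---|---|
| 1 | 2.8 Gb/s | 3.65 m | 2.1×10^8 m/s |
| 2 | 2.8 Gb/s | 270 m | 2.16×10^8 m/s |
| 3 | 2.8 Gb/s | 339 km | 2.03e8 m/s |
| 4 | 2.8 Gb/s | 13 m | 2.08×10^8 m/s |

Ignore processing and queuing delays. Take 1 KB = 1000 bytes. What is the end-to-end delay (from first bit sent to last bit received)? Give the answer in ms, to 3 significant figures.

1.68 ms

L = 5280 bits.
Transmission delay per hop = L/R = 5280/2800000000 = 0.00188571 ms; 4 hops → 0.00754286 ms.
Propagation delays (d/s per hop): 1.7381e-05, 0.00125, 1.66995, 6.25e-05 ms; sum = 1.67128 ms.
End-to-end = 1.68 ms.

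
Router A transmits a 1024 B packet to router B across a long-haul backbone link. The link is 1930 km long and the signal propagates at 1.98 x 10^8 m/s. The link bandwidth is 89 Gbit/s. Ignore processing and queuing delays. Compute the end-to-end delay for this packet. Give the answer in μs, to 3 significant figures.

L = 1024 × 8 = 8192 bits.
Transmission delay = L/R = 8192 / 89000000000 = 0.0920449 μs.
Propagation delay = d/s = 1930000 m / 198000000 m/s = 9747.47 μs.
Total = 9750 μs.

9750 μs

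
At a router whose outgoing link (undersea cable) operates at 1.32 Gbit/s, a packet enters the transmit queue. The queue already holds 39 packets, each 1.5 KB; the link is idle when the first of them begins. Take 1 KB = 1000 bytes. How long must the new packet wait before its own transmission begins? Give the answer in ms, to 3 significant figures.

Each queued packet: L/R = 12000/1320000000 = 0.00909091 ms.
39 queued → 0.354545 ms.
Queuing delay = 0.355 ms.

0.355 ms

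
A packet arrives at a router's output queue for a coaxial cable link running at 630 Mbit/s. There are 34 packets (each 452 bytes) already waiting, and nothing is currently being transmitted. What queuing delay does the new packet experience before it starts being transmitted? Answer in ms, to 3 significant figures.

Each queued packet: L/R = 3616/630000000 = 0.00573968 ms.
34 queued → 0.195149 ms.
Queuing delay = 0.195 ms.

0.195 ms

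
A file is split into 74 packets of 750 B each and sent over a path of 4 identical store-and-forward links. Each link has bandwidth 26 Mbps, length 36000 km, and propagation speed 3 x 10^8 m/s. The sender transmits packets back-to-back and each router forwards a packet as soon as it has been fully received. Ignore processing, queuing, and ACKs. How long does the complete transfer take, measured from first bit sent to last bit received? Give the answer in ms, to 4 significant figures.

497.8 ms

Per-hop transmission t_tx = L/R = 6000/26000000 = 0.230769 ms.
Per-hop propagation t_prop = 36000000/300000000 = 120 ms.
Pipeline fill: first packet needs 4·t_tx to clear all hops; remaining 73 packets each add one t_tx.
Total = (4+74-1)·t_tx + 4·t_prop = 77·0.230769 + 4·120 = 497.8 ms.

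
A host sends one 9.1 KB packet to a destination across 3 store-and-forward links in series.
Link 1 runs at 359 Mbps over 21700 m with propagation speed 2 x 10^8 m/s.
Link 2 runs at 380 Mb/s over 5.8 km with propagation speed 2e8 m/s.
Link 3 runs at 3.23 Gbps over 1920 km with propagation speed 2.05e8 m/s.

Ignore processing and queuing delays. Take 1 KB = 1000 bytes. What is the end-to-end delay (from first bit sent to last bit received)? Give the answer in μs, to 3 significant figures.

L = 72800 bits.
Transmission delays (L/R per hop): 202.786, 191.579, 22.5387 μs; sum = 416.903 μs.
Propagation delays (d/s per hop): 108.5, 29, 9365.85 μs; sum = 9503.35 μs.
End-to-end = 9920 μs.

9920 μs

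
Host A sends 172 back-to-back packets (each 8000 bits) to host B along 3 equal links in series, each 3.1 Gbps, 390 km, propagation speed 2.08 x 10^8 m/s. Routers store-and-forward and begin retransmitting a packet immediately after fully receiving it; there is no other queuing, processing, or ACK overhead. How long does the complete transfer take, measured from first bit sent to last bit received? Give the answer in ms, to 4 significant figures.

6.074 ms

Per-hop transmission t_tx = L/R = 8000/3100000000 = 0.00258065 ms.
Per-hop propagation t_prop = 390000/208000000 = 1.875 ms.
Pipeline fill: first packet needs 3·t_tx to clear all hops; remaining 171 packets each add one t_tx.
Total = (3+172-1)·t_tx + 3·t_prop = 174·0.00258065 + 3·1.875 = 6.074 ms.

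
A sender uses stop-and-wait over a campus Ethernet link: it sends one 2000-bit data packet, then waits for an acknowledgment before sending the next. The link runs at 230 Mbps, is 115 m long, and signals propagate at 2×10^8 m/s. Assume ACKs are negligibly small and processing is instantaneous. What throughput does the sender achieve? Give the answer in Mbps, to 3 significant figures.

203 Mbps

t_tx = L/R = 2000/230000000 = 8.69565e-06 s.
t_prop = 115/200000000 = 5.75e-07 s; RTT = 1.15e-06 s.
Cycle = t_tx + RTT = 9.84565e-06 s.
Throughput = L / cycle = 2000 / 9.84565e-06 = 203 Mbps.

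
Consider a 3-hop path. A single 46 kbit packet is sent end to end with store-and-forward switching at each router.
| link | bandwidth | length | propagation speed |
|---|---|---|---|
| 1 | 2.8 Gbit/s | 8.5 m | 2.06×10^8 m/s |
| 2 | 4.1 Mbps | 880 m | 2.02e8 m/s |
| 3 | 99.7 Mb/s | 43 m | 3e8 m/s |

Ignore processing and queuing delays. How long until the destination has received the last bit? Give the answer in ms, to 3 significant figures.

11.7 ms

L = 46000 bits.
Transmission delays (L/R per hop): 0.0164286, 11.2195, 0.461384 ms; sum = 11.6973 ms.
Propagation delays (d/s per hop): 4.12621e-05, 0.00435644, 0.000143333 ms; sum = 0.00454103 ms.
End-to-end = 11.7 ms.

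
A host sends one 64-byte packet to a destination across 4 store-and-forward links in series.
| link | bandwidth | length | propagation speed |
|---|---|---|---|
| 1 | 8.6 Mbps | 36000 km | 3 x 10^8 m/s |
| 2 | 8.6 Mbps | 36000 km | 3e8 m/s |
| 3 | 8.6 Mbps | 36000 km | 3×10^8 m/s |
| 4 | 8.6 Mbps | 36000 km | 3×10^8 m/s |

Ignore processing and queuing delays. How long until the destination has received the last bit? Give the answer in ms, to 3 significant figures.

L = 64 × 8 = 512 bits.
Transmission delay per hop = L/R = 512/8600000 = 0.0595349 ms; 4 hops → 0.23814 ms.
Propagation delays (d/s per hop): 120, 120, 120, 120 ms; sum = 480 ms.
End-to-end = 480 ms.

480 ms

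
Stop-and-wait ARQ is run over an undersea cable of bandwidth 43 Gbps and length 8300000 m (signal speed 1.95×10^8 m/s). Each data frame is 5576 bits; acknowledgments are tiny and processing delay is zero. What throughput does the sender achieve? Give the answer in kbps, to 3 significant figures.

t_tx = L/R = 5576/43000000000 = 1.29674e-07 s.
t_prop = 8300000/195000000 = 0.0425641 s; RTT = 0.0851282 s.
Cycle = t_tx + RTT = 0.0851283 s.
Throughput = L / cycle = 5576 / 0.0851283 = 65.5 kbps.

65.5 kbps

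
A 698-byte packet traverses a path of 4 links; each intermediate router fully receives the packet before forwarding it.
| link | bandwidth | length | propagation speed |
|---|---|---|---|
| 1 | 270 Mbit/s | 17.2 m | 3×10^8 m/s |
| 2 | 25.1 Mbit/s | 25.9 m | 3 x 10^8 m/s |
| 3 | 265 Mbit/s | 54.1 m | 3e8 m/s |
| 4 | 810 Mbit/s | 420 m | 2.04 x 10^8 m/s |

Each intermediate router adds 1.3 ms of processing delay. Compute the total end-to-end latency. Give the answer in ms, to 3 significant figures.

L = 698 × 8 = 5584 bits.
Transmission delays (L/R per hop): 0.0206815, 0.22247, 0.0210717, 0.00689383 ms; sum = 0.271117 ms.
Propagation delays (d/s per hop): 5.73333e-05, 8.63333e-05, 0.000180333, 0.00205882 ms; sum = 0.00238282 ms.
Processing at 3 router(s): 3 × 1.3 ms = 3.9 ms.
End-to-end = 4.17 ms.

4.17 ms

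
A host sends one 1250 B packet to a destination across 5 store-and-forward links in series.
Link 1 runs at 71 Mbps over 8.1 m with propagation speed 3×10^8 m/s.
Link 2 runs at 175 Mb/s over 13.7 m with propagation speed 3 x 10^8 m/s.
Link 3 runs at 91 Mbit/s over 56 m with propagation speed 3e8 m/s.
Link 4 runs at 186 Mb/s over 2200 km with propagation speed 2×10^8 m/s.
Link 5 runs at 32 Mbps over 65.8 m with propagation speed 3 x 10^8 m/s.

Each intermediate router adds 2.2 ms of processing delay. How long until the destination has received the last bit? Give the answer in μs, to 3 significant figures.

20500 μs

L = 1250 × 8 = 10000 bits.
Transmission delays (L/R per hop): 140.845, 57.1429, 109.89, 53.7634, 312.5 μs; sum = 674.141 μs.
Propagation delays (d/s per hop): 0.027, 0.0456667, 0.186667, 11000, 0.219333 μs; sum = 11000.5 μs.
Processing at 4 router(s): 4 × 2.2 ms = 8800 μs.
End-to-end = 20500 μs.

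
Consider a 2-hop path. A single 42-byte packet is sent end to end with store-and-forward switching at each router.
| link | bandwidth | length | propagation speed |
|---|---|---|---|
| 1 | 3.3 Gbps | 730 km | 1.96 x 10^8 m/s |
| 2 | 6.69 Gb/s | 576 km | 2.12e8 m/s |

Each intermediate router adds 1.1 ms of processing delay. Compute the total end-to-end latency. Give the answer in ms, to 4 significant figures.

L = 42 × 8 = 336 bits.
Transmission delays (L/R per hop): 0.000101818, 5.02242e-05 ms; sum = 0.000152042 ms.
Propagation delays (d/s per hop): 3.72449, 2.71698 ms; sum = 6.44147 ms.
Processing at 1 router(s): 1 × 1.1 ms = 1.1 ms.
End-to-end = 7.542 ms.

7.542 ms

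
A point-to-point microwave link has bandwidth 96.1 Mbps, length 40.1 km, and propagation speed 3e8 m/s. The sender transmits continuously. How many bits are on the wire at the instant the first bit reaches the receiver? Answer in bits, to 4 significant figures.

Propagation delay = 40100 / 300000000 = 0.000133667 s.
BDP = R × t_prop = 96100000 × 0.000133667 = 12845.4 bits.

12850 bits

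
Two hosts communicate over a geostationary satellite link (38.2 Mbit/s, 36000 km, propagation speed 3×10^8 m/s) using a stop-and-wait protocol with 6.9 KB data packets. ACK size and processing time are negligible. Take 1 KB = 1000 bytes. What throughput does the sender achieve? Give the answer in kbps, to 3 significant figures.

229 kbps

t_tx = L/R = 55200/38200000 = 0.00144503 s.
t_prop = 36000000/300000000 = 0.12 s; RTT = 0.24 s.
Cycle = t_tx + RTT = 0.241445 s.
Throughput = L / cycle = 55200 / 0.241445 = 229 kbps.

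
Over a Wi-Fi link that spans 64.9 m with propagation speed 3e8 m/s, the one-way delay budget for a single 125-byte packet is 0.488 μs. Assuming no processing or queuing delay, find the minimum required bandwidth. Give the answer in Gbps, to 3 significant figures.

3.68 Gbps

L = 1000 bits.
Propagation delay = 64.9 / 300000000 = 0.216333 μs.
Transmission budget = 0.488 − 0.216333 = 0.271667 μs.
R ≥ L / t_tx = 1000 bits / 2.71667e-07 s = 3.68 Gbps.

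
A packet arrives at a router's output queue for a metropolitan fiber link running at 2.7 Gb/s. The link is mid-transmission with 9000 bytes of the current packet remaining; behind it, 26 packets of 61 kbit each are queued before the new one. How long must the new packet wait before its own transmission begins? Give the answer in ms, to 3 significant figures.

Each queued packet: L/R = 61000/2700000000 = 0.0225926 ms.
26 queued → 0.587407 ms.
Plus remaining 72000 bits of current packet: 0.0266667 ms.
Queuing delay = 0.614 ms.

0.614 ms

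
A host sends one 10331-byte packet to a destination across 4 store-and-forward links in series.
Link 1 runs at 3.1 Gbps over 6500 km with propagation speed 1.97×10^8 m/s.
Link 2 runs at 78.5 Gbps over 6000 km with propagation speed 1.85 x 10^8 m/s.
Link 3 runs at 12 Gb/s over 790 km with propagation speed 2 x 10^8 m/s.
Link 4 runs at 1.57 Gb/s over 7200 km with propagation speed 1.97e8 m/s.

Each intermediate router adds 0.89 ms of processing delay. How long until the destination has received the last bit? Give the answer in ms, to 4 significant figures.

108.7 ms

L = 10331 × 8 = 82648 bits.
Transmission delays (L/R per hop): 0.0266606, 0.00105284, 0.00688733, 0.052642 ms; sum = 0.0872429 ms.
Propagation delays (d/s per hop): 32.9949, 32.4324, 3.95, 36.5482 ms; sum = 105.926 ms.
Processing at 3 router(s): 3 × 0.89 ms = 2.67 ms.
End-to-end = 108.7 ms.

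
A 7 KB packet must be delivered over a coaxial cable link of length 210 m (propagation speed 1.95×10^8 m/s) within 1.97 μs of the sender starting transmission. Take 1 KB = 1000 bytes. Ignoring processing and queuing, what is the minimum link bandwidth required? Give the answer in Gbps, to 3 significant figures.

L = 56000 bits.
Propagation delay = 210 / 195000000 = 1.07692 μs.
Transmission budget = 1.97 − 1.07692 = 0.893077 μs.
R ≥ L / t_tx = 56000 bits / 8.93077e-07 s = 62.7 Gbps.

62.7 Gbps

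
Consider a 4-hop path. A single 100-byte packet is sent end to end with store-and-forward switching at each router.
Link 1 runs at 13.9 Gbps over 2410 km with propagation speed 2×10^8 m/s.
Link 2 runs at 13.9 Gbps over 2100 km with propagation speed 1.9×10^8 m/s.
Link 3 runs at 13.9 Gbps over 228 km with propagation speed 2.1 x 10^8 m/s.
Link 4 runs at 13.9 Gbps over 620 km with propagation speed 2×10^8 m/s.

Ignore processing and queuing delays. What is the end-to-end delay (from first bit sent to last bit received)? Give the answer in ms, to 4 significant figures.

L = 100 × 8 = 800 bits.
Transmission delay per hop = L/R = 800/13900000000 = 5.7554e-05 ms; 4 hops → 0.000230216 ms.
Propagation delays (d/s per hop): 12.05, 11.0526, 1.08571, 3.1 ms; sum = 27.2883 ms.
End-to-end = 27.29 ms.

27.29 ms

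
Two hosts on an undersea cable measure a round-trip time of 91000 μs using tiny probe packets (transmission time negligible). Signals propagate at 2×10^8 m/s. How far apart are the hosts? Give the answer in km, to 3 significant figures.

9100 km

One-way propagation = RTT/2 = 45500 μs.
d = s × t = 200000000 × 0.0455 = 9100 km.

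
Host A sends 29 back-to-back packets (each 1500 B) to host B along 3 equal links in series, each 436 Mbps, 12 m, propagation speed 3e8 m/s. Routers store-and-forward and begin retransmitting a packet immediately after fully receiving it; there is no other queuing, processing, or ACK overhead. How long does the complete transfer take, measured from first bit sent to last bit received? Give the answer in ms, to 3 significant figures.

0.853 ms

Per-hop transmission t_tx = L/R = 12000/436000000 = 0.0275229 ms.
Per-hop propagation t_prop = 12/300000000 = 4e-05 ms.
Pipeline fill: first packet needs 3·t_tx to clear all hops; remaining 28 packets each add one t_tx.
Total = (3+29-1)·t_tx + 3·t_prop = 31·0.0275229 + 3·4e-05 = 0.853 ms.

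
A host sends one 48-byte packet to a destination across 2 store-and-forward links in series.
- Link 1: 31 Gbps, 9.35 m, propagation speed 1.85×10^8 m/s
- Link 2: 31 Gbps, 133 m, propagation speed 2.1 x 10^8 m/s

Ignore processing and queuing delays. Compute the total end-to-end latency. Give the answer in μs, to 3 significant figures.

0.709 μs

L = 48 × 8 = 384 bits.
Transmission delay per hop = L/R = 384/31000000000 = 0.0123871 μs; 2 hops → 0.0247742 μs.
Propagation delays (d/s per hop): 0.0505405, 0.633333 μs; sum = 0.683874 μs.
End-to-end = 0.709 μs.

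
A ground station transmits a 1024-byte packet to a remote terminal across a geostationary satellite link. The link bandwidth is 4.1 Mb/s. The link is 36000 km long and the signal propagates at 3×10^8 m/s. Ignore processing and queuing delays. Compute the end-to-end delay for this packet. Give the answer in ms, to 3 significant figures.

L = 1024 × 8 = 8192 bits.
Transmission delay = L/R = 8192 / 4.1e+06 = 1.99805 ms.
Propagation delay = d/s = 36000000 m / 300000000 m/s = 120 ms.
Total = 122 ms.

122 ms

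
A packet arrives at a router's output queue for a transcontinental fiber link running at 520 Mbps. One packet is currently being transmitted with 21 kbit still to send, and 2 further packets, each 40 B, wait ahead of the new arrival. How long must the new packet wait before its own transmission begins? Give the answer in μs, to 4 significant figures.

Each queued packet: L/R = 320/520000000 = 0.615385 μs.
2 queued → 1.23077 μs.
Plus remaining 21000 bits of current packet: 40.3846 μs.
Queuing delay = 41.62 μs.

41.62 μs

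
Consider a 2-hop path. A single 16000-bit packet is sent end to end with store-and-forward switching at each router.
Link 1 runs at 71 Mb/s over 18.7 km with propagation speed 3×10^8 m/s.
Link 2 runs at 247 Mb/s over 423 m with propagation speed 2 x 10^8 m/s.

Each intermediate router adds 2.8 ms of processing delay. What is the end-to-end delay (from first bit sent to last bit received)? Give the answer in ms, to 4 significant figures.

Transmission delays (L/R per hop): 0.225352, 0.0647773 ms; sum = 0.290129 ms.
Propagation delays (d/s per hop): 0.0623333, 0.002115 ms; sum = 0.0644483 ms.
Processing at 1 router(s): 1 × 2.8 ms = 2.8 ms.
End-to-end = 3.155 ms.

3.155 ms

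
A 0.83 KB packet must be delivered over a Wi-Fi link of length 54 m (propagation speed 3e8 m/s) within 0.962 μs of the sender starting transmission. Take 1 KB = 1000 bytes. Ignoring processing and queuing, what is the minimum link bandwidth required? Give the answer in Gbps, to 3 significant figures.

L = 6640 bits.
Propagation delay = 54 / 300000000 = 0.18 μs.
Transmission budget = 0.962 − 0.18 = 0.782 μs.
R ≥ L / t_tx = 6640 bits / 7.82e-07 s = 8.49 Gbps.

8.49 Gbps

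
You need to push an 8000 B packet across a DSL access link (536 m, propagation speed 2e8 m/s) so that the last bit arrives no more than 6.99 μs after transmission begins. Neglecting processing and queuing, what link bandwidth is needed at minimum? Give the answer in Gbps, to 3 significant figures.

14.8 Gbps

L = 64000 bits.
Propagation delay = 536 / 200000000 = 2.68 μs.
Transmission budget = 6.99 − 2.68 = 4.31 μs.
R ≥ L / t_tx = 64000 bits / 4.31e-06 s = 14.8 Gbps.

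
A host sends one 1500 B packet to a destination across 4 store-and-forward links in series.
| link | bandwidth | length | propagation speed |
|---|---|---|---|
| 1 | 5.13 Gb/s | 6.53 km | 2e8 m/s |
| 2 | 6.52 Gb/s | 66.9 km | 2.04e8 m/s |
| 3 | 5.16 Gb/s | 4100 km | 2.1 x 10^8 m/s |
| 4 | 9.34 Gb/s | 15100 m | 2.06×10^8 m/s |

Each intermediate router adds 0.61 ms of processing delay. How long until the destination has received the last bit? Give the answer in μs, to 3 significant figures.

21800 μs

L = 1500 × 8 = 12000 bits.
Transmission delays (L/R per hop): 2.33918, 1.84049, 2.32558, 1.2848 μs; sum = 7.79005 μs.
Propagation delays (d/s per hop): 32.65, 327.941, 19523.8, 73.301 μs; sum = 19957.7 μs.
Processing at 3 router(s): 3 × 0.61 ms = 1830 μs.
End-to-end = 21800 μs.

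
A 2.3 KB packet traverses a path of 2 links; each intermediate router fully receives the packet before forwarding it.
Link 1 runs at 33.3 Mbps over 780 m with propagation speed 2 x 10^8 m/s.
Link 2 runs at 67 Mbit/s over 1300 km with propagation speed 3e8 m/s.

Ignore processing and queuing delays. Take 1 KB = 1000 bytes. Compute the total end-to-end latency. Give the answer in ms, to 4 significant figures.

L = 18400 bits.
Transmission delays (L/R per hop): 0.552553, 0.274627 ms; sum = 0.827179 ms.
Propagation delays (d/s per hop): 0.0039, 4.33333 ms; sum = 4.33723 ms.
End-to-end = 5.164 ms.

5.164 ms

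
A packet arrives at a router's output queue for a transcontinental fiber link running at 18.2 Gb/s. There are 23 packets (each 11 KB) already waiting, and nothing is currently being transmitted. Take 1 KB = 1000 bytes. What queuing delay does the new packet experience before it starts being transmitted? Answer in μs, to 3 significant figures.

Each queued packet: L/R = 88000/18200000000 = 4.83516 μs.
23 queued → 111.209 μs.
Queuing delay = 111 μs.

111 μs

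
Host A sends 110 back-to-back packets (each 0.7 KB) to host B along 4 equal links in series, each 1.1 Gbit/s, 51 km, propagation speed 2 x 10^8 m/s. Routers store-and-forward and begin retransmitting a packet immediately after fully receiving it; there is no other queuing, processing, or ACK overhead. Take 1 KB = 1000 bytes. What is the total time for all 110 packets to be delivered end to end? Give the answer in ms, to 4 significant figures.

Per-hop transmission t_tx = L/R = 5600/1100000000 = 0.00509091 ms.
Per-hop propagation t_prop = 51000/200000000 = 0.255 ms.
Pipeline fill: first packet needs 4·t_tx to clear all hops; remaining 109 packets each add one t_tx.
Total = (4+110-1)·t_tx + 4·t_prop = 113·0.00509091 + 4·0.255 = 1.595 ms.

1.595 ms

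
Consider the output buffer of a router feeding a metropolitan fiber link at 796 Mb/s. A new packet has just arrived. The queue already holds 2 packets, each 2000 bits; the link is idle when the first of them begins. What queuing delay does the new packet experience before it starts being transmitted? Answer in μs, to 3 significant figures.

5.03 μs

Each queued packet: L/R = 2000/796000000 = 2.51256 μs.
2 queued → 5.02513 μs.
Queuing delay = 5.03 μs.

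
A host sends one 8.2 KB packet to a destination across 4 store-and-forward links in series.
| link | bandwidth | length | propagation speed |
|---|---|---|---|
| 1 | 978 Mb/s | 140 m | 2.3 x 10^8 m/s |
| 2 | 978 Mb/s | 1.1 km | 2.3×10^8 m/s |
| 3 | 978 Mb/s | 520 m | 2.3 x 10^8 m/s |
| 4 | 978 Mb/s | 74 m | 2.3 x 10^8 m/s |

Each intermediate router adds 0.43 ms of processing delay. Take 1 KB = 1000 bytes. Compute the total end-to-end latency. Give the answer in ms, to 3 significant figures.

1.57 ms

L = 65600 bits.
Transmission delay per hop = L/R = 65600/978000000 = 0.0670757 ms; 4 hops → 0.268303 ms.
Propagation delays (d/s per hop): 0.000608696, 0.00478261, 0.00226087, 0.000321739 ms; sum = 0.00797391 ms.
Processing at 3 router(s): 3 × 0.43 ms = 1.29 ms.
End-to-end = 1.57 ms.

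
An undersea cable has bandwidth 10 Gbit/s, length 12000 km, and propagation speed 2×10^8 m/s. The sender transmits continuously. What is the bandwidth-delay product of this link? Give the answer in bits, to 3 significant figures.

600000000 bits

Propagation delay = 12000000 / 200000000 = 0.06 s.
BDP = R × t_prop = 10000000000 × 0.06 = 600000000 bits.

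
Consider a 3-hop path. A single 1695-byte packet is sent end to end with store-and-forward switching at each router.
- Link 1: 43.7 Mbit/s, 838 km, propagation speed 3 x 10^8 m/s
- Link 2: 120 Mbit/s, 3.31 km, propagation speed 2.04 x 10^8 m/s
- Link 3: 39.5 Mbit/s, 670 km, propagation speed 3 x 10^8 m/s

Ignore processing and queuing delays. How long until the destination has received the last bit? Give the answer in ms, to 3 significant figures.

5.81 ms

L = 1695 × 8 = 13560 bits.
Transmission delays (L/R per hop): 0.310297, 0.113, 0.343291 ms; sum = 0.766589 ms.
Propagation delays (d/s per hop): 2.79333, 0.0162255, 2.23333 ms; sum = 5.04289 ms.
End-to-end = 5.81 ms.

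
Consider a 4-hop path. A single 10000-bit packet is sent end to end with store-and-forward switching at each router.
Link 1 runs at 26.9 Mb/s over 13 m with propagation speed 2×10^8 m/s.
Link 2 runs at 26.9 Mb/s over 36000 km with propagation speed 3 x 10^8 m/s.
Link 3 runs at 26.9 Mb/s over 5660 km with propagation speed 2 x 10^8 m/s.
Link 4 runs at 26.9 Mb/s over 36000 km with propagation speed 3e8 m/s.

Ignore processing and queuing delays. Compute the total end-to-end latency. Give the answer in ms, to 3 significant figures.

Transmission delay per hop = L/R = 10000/26900000 = 0.371747 ms; 4 hops → 1.48699 ms.
Propagation delays (d/s per hop): 6.5e-05, 120, 28.3, 120 ms; sum = 268.3 ms.
End-to-end = 270 ms.

270 ms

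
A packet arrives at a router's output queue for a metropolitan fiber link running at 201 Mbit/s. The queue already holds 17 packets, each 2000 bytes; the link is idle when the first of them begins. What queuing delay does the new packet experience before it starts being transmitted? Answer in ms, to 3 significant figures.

1.35 ms

Each queued packet: L/R = 16000/201000000 = 0.079602 ms.
17 queued → 1.35323 ms.
Queuing delay = 1.35 ms.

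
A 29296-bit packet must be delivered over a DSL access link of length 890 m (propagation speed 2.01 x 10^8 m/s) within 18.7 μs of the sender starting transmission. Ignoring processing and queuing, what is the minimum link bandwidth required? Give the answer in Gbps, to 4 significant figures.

2.053 Gbps

Propagation delay = 890 / 2.01e+08 = 4.42786 μs.
Transmission budget = 18.7 − 4.42786 = 14.2721 μs.
R ≥ L / t_tx = 29296 bits / 1.42721e-05 s = 2.053 Gbps.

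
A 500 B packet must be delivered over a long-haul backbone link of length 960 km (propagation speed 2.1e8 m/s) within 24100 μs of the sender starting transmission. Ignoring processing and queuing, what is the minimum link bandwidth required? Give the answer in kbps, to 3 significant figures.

L = 4000 bits.
Propagation delay = 960000 / 210000000 = 4571.43 μs.
Transmission budget = 24100 − 4571.43 = 19528.6 μs.
R ≥ L / t_tx = 4000 bits / 0.0195286 s = 205 kbps.

205 kbps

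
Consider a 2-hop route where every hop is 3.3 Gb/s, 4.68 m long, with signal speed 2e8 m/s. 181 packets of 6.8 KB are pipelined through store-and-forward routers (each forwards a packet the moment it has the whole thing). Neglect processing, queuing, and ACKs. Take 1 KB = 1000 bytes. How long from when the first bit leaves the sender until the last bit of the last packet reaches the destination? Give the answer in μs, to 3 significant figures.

Per-hop transmission t_tx = L/R = 54400/3300000000 = 16.4848 μs.
Per-hop propagation t_prop = 4.68/200000000 = 0.0234 μs.
Pipeline fill: first packet needs 2·t_tx to clear all hops; remaining 180 packets each add one t_tx.
Total = (2+181-1)·t_tx + 2·t_prop = 182·16.4848 + 2·0.0234 = 3000 μs.

3000 μs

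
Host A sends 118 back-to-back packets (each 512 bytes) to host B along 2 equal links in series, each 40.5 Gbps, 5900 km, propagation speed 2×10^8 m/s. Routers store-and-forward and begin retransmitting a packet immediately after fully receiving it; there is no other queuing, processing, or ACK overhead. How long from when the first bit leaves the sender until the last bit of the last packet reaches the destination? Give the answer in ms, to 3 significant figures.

59.0 ms

Per-hop transmission t_tx = L/R = 4096/40500000000 = 0.000101136 ms.
Per-hop propagation t_prop = 5900000/200000000 = 29.5 ms.
Pipeline fill: first packet needs 2·t_tx to clear all hops; remaining 117 packets each add one t_tx.
Total = (2+118-1)·t_tx + 2·t_prop = 119·0.000101136 + 2·29.5 = 59.0 ms.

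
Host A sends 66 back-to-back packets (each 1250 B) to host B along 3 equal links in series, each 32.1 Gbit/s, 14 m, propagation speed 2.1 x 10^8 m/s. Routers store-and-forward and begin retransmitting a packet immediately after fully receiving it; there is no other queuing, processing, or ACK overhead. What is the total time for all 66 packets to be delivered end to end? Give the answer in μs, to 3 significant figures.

Per-hop transmission t_tx = L/R = 10000/32100000000 = 0.311526 μs.
Per-hop propagation t_prop = 14/210000000 = 0.0666667 μs.
Pipeline fill: first packet needs 3·t_tx to clear all hops; remaining 65 packets each add one t_tx.
Total = (3+66-1)·t_tx + 3·t_prop = 68·0.311526 + 3·0.0666667 = 21.4 μs.

21.4 μs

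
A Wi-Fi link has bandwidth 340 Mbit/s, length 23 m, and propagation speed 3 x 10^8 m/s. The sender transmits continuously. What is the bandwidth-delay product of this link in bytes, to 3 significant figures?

3.26 bytes

Propagation delay = 23 / 300000000 = 7.66667e-08 s.
BDP = R × t_prop = 340000000 × 7.66667e-08 = 26.0667 bits.
In bytes: 26.0667/8 = 3.26 bytes.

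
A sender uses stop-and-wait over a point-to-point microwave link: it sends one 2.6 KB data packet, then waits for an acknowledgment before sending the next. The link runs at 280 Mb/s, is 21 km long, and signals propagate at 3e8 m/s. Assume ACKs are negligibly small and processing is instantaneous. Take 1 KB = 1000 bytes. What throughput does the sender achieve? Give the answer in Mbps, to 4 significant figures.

t_tx = L/R = 20800/280000000 = 7.42857e-05 s.
t_prop = 21000/300000000 = 7e-05 s; RTT = 0.00014 s.
Cycle = t_tx + RTT = 0.000214286 s.
Throughput = L / cycle = 20800 / 0.000214286 = 97.07 Mbps.

97.07 Mbps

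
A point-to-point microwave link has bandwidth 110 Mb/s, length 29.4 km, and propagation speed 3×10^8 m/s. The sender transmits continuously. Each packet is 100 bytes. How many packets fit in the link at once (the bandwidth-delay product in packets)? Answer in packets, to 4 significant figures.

13.48 packets

Propagation delay = 29400 / 300000000 = 9.8e-05 s.
BDP = R × t_prop = 110000000 × 9.8e-05 = 10780 bits.
In packets of 800 bits: 13.48 packets.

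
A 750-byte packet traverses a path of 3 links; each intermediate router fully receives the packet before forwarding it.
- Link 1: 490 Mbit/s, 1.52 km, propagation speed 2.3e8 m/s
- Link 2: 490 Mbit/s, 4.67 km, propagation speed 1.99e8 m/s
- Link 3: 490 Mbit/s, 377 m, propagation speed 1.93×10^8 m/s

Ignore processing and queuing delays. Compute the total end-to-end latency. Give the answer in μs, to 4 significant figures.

68.76 μs

L = 750 × 8 = 6000 bits.
Transmission delay per hop = L/R = 6000/490000000 = 12.2449 μs; 3 hops → 36.7347 μs.
Propagation delays (d/s per hop): 6.6087, 23.4673, 1.95337 μs; sum = 32.0294 μs.
End-to-end = 68.76 μs.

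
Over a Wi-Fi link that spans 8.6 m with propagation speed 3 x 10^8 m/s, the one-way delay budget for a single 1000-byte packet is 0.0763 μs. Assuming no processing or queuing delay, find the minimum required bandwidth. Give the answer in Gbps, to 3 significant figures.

L = 8000 bits.
Propagation delay = 8.6 / 300000000 = 0.0286667 μs.
Transmission budget = 0.0763 − 0.0286667 = 0.0476333 μs.
R ≥ L / t_tx = 8000 bits / 4.76333e-08 s = 168 Gbps.

168 Gbps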